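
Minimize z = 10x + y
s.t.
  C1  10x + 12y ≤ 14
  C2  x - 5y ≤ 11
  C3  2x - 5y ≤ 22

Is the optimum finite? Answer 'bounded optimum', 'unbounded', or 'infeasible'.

unbounded

From the feasible point (101/31, -48/31), moving in the direction (-12, 10) keeps every constraint satisfied while z decreases without bound.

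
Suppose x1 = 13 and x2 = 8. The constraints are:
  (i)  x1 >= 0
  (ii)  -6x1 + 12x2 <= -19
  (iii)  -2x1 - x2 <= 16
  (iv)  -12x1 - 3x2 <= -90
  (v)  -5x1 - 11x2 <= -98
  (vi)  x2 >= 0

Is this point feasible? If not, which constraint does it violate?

not feasible — violates (ii)

Constraint (ii): -6x1 + 12x2 = 18, which is not ≤ -19. All other constraints are satisfied.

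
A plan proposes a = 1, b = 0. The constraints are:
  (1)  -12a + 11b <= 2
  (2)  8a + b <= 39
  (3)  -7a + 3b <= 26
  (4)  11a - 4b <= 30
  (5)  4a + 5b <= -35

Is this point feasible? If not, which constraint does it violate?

Constraint (5): 4a + 5b = 4, which is not ≤ -35. All other constraints are satisfied.

not feasible — violates (5)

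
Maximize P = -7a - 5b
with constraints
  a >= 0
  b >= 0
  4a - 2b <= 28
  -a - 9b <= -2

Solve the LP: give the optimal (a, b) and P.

a = 0, b = 2/9, maximum P = -10/9

Corner points and P = -7a - 5b:
  (0, 2/9) → P = -10/9
  (7, 0) → P = -49
  (2, 0) → P = -14
The feasible region is unbounded (it extends along (0, 1), (1, 2)), but P strictly decreases along every unbounded feasible direction, so there is no improving ray and the maximum is attained at a vertex.

The binding constraints are a = 0 and -a - 9b = -2.
Solving simultaneously gives a = 0, b = 2/9.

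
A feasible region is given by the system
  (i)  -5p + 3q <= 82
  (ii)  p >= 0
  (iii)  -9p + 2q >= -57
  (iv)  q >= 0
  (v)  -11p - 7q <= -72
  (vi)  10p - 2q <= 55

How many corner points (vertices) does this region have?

4

The feasible vertices (each the meet of two boundaries and inside every other half-plane) are:
  (0, 82/3)
  (329/20, 219/4)
  (0, 72/7)
  (23/4, 5/4)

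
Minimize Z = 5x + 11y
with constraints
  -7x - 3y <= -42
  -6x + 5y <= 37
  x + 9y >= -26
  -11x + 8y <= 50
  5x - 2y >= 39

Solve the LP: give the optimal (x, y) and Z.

The feasible region is unbounded (it extends along (5, 6), (9, -1)), but Z strictly increases along every unbounded feasible direction, so there is no improving ray and the minimum is attained at a vertex.

x = 38/5, y = -56/15, minimum Z = -46/15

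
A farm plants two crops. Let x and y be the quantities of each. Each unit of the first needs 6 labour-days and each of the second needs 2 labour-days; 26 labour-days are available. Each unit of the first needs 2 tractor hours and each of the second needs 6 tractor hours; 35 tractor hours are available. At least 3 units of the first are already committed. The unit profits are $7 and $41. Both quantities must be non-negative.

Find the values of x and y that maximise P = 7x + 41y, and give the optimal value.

x = 3, y = 4, maximum P = 185

Feasible corners and P = 7x + 41y:
  (13/3, 0) → P = 91/3
  (3, 0) → P = 21
  (3, 4) → P = 185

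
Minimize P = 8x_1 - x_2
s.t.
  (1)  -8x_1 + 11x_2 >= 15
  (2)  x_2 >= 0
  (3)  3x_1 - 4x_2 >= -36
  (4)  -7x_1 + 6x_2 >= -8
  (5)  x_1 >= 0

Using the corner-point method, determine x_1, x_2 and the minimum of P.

x_1 = 0, x_2 = 9, minimum P = -9

Feasible corners and P = 8x_1 - x_2:
  (178/29, 169/29) → P = 1255/29
  (0, 15/11) → P = -15/11
  (124/5, 138/5) → P = 854/5
  (0, 9) → P = -9

At the optimal vertex, 3x_1 - 4x_2 = -36 and x_1 = 0.
Solving simultaneously gives x_1 = 0, x_2 = 9.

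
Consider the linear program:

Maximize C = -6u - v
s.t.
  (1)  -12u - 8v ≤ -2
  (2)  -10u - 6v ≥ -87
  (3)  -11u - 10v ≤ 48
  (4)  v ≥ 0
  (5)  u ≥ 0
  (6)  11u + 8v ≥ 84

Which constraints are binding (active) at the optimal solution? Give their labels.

(5) and (6)

Vertices and C = -6u - v:
  (87/10, 0) → C = -261/5
  (0, 29/2) → C = -29/2
  (84/11, 0) → C = -504/11
  (0, 21/2) → C = -21/2

The maximum is at (0, 21/2). Substituting into each constraint, equality holds for (5) and (6); the remaining constraints have slack.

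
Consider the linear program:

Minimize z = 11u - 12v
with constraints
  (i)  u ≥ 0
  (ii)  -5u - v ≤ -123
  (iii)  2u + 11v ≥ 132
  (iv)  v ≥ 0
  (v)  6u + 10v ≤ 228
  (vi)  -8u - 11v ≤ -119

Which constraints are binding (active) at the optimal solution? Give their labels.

(ii) and (v)

Feasible corners and z = 11u - 12v:
  (1221/53, 414/53) → z = 8463/53
  (501/22, 201/22) → z = 3099/22
  (594/23, 168/23) → z = 4518/23

The minimum is at (501/22, 201/22). Substituting into each constraint, equality holds for (ii) and (v); the remaining constraints have slack.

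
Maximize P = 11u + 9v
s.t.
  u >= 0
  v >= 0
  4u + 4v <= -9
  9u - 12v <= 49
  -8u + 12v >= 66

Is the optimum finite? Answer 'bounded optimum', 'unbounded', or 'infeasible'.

infeasible

The boundaries u = 0 and -8u + 12v = 66 meet at (0, 11/2), but that point violates 4u + 4v ≤ -9. Every candidate vertex is excluded by some other constraint, so the feasible region is empty.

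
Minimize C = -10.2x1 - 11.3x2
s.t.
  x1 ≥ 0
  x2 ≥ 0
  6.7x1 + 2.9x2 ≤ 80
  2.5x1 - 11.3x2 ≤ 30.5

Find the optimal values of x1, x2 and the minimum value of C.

Feasible corners and C = -10.2x1 - 11.3x2:
  (0, 0) → C = 0
  (0, 800/29) → C = -9040/29
  (800/67, 0) → C = -8160/67

The optimum lies where x1 = 0 and 6.7x1 + 2.9x2 = 80.
Solving simultaneously gives x1 = 0, x2 = 800/29.

x1 = 0, x2 = 800/29, minimum C = -9040/29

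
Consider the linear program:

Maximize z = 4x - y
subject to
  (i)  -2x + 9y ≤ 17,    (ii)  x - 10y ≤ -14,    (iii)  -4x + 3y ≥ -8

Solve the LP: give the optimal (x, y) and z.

x = 41/10, y = 14/5, maximum z = 68/5

Feasible corners and z = 4x - y:
  (-4, 1) → z = -17
  (41/10, 14/5) → z = 68/5
  (122/37, 64/37) → z = 424/37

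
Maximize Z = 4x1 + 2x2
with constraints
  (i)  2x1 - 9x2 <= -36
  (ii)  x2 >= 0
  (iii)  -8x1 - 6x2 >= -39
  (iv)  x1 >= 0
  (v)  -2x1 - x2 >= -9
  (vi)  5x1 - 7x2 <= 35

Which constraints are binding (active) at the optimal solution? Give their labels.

(i) and (iii)

Feasible corners and Z = 4x1 + 2x2:
  (45/28, 61/14) → Z = 106/7
  (0, 4) → Z = 8
  (0, 13/2) → Z = 13

The maximum is at (45/28, 61/14). Substituting into each constraint, equality holds for (i) and (iii); the remaining constraints have slack.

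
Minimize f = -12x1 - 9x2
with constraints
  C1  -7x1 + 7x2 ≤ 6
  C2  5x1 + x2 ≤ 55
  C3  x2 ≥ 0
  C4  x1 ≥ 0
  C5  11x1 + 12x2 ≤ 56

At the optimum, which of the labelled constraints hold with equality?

Vertices and f = -12x1 - 9x2:
  (0, 6/7) → f = -54/7
  (320/161, 458/161) → f = -7962/161
  (0, 0) → f = 0
  (56/11, 0) → f = -672/11

The minimum is at (56/11, 0). Substituting into each constraint, equality holds for C3 and C5; the remaining constraints have slack.

C3 and C5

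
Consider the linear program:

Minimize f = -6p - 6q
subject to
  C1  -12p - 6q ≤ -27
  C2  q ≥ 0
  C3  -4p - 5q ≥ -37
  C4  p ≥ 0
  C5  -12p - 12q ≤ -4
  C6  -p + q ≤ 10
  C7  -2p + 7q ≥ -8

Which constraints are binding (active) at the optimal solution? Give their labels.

Vertices and f = -6p - 6q:
  (9/4, 0) → f = -27/2
  (0, 9/2) → f = -27
  (4, 0) → f = -24
  (0, 37/5) → f = -222/5
  (299/38, 21/19) → f = -1023/19

The minimum is at (299/38, 21/19). Substituting into each constraint, equality holds for C3 and C7; the remaining constraints have slack.

C3 and C7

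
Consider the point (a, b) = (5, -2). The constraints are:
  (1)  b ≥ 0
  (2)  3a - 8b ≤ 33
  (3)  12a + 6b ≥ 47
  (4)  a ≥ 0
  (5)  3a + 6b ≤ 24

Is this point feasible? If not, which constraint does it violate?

not feasible — violates (1)

Constraint (1): b = -2, which is not ≥ 0. All other constraints are satisfied.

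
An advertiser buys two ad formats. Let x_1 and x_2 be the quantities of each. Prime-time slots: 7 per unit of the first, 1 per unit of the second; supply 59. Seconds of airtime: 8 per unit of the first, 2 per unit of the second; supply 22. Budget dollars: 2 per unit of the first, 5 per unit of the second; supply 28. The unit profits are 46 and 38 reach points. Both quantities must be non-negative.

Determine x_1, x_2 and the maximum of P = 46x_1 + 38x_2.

The optimum lies where 8x_1 + 2x_2 = 22 and 2x_1 + 5x_2 = 28.
Solving simultaneously gives x_1 = 3/2, x_2 = 5.

x_1 = 3/2, x_2 = 5, maximum P = 259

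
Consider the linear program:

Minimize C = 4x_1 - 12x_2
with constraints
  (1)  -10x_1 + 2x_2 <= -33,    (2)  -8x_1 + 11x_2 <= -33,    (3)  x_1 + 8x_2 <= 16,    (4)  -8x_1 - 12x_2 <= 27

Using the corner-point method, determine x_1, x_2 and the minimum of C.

x_1 = 88/15, x_2 = 19/15, minimum C = 124/15

Extreme points and C = 4x_1 - 12x_2:
  (297/94, -33/47) → C = 990/47
  (171/68, -267/68) → C = 972/17
  (88/15, 19/15) → C = 124/15
The feasible region is unbounded (it extends along (8, -1), (3, -2)), but C strictly increases along every unbounded feasible direction, so there is no improving ray and the minimum is attained at a vertex.

The binding constraints are -8x_1 + 11x_2 = -33 and x_1 + 8x_2 = 16.
Solving simultaneously gives x_1 = 88/15, x_2 = 19/15.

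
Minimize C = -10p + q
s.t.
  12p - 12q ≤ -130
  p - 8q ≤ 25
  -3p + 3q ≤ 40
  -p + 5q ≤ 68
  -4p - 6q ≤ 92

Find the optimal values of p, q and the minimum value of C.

Corner points and C = -10p + q:
  (83/24, 343/24) → C = -487/24
  (-157/10, -73/15) → C = 2282/15
  (1/3, 41/3) → C = 31/3
  (-86/5, -58/15) → C = 2522/15

The binding constraints are 12p - 12q = -130 and -p + 5q = 68.
Solving simultaneously gives p = 83/24, q = 343/24.

p = 83/24, q = 343/24, minimum C = -487/24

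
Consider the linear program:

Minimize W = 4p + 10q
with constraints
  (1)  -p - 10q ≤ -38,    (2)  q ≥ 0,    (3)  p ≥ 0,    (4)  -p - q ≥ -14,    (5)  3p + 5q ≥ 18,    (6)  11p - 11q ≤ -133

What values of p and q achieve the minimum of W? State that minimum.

p = 0, q = 133/11, minimum W = 1330/11

Extreme points and W = 4p + 10q:
  (0, 14) → W = 140
  (0, 133/11) → W = 1330/11
  (21/22, 287/22) → W = 1477/11

The optimum lies where p = 0 and 11p - 11q = -133.
Solving simultaneously gives p = 0, q = 133/11.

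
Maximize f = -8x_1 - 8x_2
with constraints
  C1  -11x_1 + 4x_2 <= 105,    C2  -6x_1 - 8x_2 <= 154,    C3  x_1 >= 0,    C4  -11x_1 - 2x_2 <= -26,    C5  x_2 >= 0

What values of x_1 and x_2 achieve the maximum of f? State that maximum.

Corner points and f = -8x_1 - 8x_2:
  (0, 105/4) → f = -210
  (0, 13) → f = -104
  (26/11, 0) → f = -208/11
The feasible region is unbounded (it extends along (1, 0), (4, 11)), but f strictly decreases along every unbounded feasible direction, so there is no improving ray and the maximum is attained at a vertex.

x_1 = 26/11, x_2 = 0, maximum f = -208/11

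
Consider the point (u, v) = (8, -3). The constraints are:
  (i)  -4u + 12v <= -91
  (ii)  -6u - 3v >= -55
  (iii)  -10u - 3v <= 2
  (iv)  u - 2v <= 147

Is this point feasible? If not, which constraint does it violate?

Constraint (i): -4u + 12v = -68, which is not ≤ -91. All other constraints are satisfied.

not feasible — violates (i)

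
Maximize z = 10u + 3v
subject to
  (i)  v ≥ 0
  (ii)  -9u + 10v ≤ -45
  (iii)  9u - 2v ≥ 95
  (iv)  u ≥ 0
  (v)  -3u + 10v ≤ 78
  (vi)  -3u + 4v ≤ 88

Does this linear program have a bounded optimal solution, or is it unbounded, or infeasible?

From the feasible point (95/9, 0), moving in the direction (10, 3) keeps every constraint satisfied while z increases without bound.

unbounded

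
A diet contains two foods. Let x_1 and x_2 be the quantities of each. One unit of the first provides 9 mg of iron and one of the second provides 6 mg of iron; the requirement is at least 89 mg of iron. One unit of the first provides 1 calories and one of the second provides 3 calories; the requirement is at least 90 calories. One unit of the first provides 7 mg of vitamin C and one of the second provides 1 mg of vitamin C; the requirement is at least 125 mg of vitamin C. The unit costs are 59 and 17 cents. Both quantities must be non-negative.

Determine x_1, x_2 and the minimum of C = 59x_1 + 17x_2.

x_1 = 57/4, x_2 = 101/4, minimum C = 1270

Vertices and C = 59x_1 + 17x_2:
  (0, 125) → C = 2125
  (90, 0) → C = 5310
  (57/4, 101/4) → C = 1270
The feasible region is unbounded (it extends along (0, 1), (1, 0)), but C strictly increases along every unbounded feasible direction, so there is no improving ray and the minimum is attained at a vertex.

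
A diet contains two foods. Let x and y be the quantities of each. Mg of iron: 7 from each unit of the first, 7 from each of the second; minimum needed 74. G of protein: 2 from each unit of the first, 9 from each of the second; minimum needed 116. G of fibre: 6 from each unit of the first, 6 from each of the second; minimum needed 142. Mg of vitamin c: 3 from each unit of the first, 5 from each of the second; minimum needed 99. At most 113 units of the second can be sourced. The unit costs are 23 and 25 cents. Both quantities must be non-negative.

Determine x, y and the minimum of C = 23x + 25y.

x = 29/3, y = 14, minimum C = 1717/3

Extreme points and C = 23x + 25y:
  (0, 71/3) → C = 1775/3
  (0, 113) → C = 2825
  (58, 0) → C = 1334
  (311/17, 150/17) → C = 10903/17
  (29/3, 14) → C = 1717/3
The feasible region is unbounded (it extends along (1, 0)), but C strictly increases along every unbounded feasible direction, so there is no improving ray and the minimum is attained at a vertex.

The binding constraints are 6x + 6y = 142 and 3x + 5y = 99.
Solving simultaneously gives x = 29/3, y = 14.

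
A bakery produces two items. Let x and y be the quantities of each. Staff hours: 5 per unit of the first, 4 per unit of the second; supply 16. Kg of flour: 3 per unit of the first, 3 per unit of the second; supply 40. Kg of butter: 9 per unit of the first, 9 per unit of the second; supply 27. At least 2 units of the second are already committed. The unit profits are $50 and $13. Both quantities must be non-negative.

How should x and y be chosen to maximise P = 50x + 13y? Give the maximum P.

x = 1, y = 2, maximum P = 76

Extreme points and P = 50x + 13y:
  (0, 3) → P = 39
  (0, 2) → P = 26
  (1, 2) → P = 76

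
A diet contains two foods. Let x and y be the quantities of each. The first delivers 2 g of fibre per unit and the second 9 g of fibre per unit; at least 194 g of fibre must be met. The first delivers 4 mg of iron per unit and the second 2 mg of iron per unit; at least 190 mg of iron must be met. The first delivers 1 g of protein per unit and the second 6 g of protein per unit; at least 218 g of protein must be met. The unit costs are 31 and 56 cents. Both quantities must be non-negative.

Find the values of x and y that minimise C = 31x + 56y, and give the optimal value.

x = 32, y = 31, minimum C = 2728

Extreme points and C = 31x + 56y:
  (0, 95) → C = 5320
  (218, 0) → C = 6758
  (32, 31) → C = 2728
The feasible region is unbounded (it extends along (0, 1), (1, 0)), but C strictly increases along every unbounded feasible direction, so there is no improving ray and the minimum is attained at a vertex.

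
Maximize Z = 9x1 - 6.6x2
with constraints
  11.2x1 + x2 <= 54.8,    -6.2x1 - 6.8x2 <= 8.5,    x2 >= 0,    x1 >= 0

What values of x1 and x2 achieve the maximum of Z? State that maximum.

Corner points and Z = 9x1 - 6.6x2:
  (137/28, 0) → Z = 1233/28
  (0, 274/5) → Z = -9042/25
  (0, 0) → Z = 0

The optimum lies where 11.2x1 + x2 = 54.8 and x2 = 0.
Solving simultaneously gives x1 = 137/28, x2 = 0.

x1 = 137/28, x2 = 0, maximum Z = 1233/28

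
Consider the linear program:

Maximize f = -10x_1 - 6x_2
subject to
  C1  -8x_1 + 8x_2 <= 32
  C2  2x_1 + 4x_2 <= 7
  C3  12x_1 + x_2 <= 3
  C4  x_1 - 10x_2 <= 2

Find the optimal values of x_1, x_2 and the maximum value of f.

Extreme points and f = -10x_1 - 6x_2:
  (-3/2, 5/2) → f = 0
  (-14/3, -2/3) → f = 152/3
  (5/46, 39/23) → f = -259/23
  (32/121, -21/121) → f = -194/121

At the optimal vertex, -8x_1 + 8x_2 = 32 and x_1 - 10x_2 = 2.
Solving simultaneously gives x_1 = -14/3, x_2 = -2/3.

x_1 = -14/3, x_2 = -2/3, maximum f = 152/3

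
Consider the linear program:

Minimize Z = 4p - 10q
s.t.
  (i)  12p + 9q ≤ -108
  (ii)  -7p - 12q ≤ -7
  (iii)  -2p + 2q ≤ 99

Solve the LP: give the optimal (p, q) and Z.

Feasible corners and Z = 4p - 10q:
  (-151/9, 280/27) → Z = -4612/27
  (-369/14, 162/7) → Z = -2358/7
  (-587/19, 707/38) → Z = -5883/19

The optimum lies where 12p + 9q = -108 and -2p + 2q = 99.
Solving simultaneously gives p = -369/14, q = 162/7.

p = -369/14, q = 162/7, minimum Z = -2358/7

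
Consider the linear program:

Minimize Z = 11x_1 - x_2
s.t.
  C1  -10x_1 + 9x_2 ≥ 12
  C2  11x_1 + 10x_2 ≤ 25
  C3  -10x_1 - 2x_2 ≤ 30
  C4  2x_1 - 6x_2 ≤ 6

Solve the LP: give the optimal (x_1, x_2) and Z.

x_1 = -175/39, x_2 = 290/39, minimum Z = -2215/39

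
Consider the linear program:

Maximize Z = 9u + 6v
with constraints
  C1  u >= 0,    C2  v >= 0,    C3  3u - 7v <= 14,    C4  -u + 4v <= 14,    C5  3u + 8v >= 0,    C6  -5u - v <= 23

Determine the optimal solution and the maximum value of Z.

Vertices and Z = 9u + 6v:
  (0, 0) → Z = 0
  (0, 7/2) → Z = 21
  (14/3, 0) → Z = 42
  (154/5, 56/5) → Z = 1722/5

The optimum lies where 3u - 7v = 14 and -u + 4v = 14.
Solving simultaneously gives u = 154/5, v = 56/5.

u = 154/5, v = 56/5, maximum Z = 1722/5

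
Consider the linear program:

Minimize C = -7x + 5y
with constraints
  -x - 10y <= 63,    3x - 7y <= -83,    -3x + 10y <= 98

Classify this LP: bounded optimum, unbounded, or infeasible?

bounded optimum

Vertices and C = -7x + 5y:
  (-1271/37, -106/37) → C = 8367/37
  (-161/4, -91/40) → C = 2163/8
  (-16, 5) → C = 137
The feasible region has finitely many vertices and no improving ray; the minimum is 137 at (-16, 5).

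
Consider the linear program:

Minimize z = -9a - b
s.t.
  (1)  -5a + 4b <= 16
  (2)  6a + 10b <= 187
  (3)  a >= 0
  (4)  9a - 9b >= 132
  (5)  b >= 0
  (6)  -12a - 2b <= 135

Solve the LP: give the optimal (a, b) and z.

The optimum lies where 6a + 10b = 187 and b = 0.
Solving simultaneously gives a = 187/6, b = 0.

a = 187/6, b = 0, minimum z = -561/2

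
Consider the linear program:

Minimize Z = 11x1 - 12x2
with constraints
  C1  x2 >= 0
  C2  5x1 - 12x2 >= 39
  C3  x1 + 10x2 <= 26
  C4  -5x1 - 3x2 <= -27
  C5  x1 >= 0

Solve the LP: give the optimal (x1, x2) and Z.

x1 = 39/5, x2 = 0, minimum Z = 429/5

Extreme points and Z = 11x1 - 12x2:
  (39/5, 0) → Z = 429/5
  (26, 0) → Z = 286
  (351/31, 91/62) → Z = 3315/31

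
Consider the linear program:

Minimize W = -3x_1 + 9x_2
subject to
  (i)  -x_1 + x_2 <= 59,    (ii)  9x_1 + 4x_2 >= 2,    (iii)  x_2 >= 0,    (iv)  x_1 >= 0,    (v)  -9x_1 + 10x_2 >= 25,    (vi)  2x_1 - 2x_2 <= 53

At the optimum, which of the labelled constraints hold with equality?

Corner points and W = -3x_1 + 9x_2:
  (0, 59) → W = 531
  (0, 5/2) → W = 45/2
  (290, 527/2) → W = 3003/2
The feasible region is unbounded (it extends along (1, 1)), but W strictly increases along every unbounded feasible direction, so there is no improving ray and the minimum is attained at a vertex.

The minimum is at (0, 5/2). Substituting into each constraint, equality holds for (iv) and (v); the remaining constraints have slack.

(iv) and (v)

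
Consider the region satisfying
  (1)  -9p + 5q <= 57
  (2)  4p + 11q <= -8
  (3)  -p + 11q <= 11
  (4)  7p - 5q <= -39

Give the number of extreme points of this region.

3

The feasible vertices (each the meet of two boundaries and inside every other half-plane) are:
  (-286/47, 21/47)
  (-9, -24/5)
  (-187/36, 19/36)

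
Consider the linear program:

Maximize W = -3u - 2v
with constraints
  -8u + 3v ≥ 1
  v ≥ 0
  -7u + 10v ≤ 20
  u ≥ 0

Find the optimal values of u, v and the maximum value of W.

Vertices and W = -3u - 2v:
  (50/59, 153/59) → W = -456/59
  (0, 1/3) → W = -2/3
  (0, 2) → W = -4

The optimum lies where -8u + 3v = 1 and u = 0.
Solving simultaneously gives u = 0, v = 1/3.

u = 0, v = 1/3, maximum W = -2/3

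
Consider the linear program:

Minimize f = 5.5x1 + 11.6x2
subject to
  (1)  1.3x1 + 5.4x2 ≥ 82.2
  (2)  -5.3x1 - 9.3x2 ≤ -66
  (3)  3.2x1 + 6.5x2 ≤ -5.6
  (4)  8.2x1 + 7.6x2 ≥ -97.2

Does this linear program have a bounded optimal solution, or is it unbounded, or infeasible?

infeasible

The boundaries 1.3x1 + 5.4x2 = 82.2 and -5.3x1 - 9.3x2 = -66 meet at (-13602/551, 11662/551), but that point violates 3.2x1 + 6.5x2 ≤ -5.6. Every candidate vertex is excluded by some other constraint, so the feasible region is empty.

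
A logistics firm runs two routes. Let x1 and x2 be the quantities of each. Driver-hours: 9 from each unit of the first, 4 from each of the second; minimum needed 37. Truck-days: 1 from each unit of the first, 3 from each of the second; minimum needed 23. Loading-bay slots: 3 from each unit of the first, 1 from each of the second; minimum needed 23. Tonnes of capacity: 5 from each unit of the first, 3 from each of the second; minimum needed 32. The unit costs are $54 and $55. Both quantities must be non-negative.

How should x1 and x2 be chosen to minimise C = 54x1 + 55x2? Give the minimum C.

x1 = 23/4, x2 = 23/4, minimum C = 2507/4

Corner points and C = 54x1 + 55x2:
  (0, 23) → C = 1265
  (23, 0) → C = 1242
  (23/4, 23/4) → C = 2507/4
The feasible region is unbounded (it extends along (0, 1), (1, 0)), but C strictly increases along every unbounded feasible direction, so there is no improving ray and the minimum is attained at a vertex.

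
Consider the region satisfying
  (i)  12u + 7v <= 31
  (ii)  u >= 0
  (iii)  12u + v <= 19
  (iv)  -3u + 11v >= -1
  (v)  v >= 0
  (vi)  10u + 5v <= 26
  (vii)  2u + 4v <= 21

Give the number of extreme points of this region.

5

The feasible vertices (each the meet of two boundaries and inside every other half-plane) are:
  (0, 31/7)
  (17/12, 2)
  (0, 0)
  (14/9, 1/3)
  (1/3, 0)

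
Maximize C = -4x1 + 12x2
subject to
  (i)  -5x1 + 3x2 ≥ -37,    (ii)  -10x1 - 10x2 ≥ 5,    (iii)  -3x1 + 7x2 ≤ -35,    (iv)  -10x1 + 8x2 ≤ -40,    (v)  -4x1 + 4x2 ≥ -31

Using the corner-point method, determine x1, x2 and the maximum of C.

x1 = 63/20, x2 = -73/20, maximum C = -282/5

Extreme points and C = -4x1 + 12x2:
  (63/20, -73/20) → C = -282/5
  (29/8, -33/8) → C = -64
  (0, -5) → C = -60
  (-11, -75/4) → C = -181

The binding constraints are -10x1 - 10x2 = 5 and -3x1 + 7x2 = -35.
Solving simultaneously gives x1 = 63/20, x2 = -73/20.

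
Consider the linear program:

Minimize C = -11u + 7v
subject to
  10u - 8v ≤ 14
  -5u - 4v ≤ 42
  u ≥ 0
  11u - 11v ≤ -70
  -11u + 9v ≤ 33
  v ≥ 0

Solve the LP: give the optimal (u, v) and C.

Corner points and C = -11u + 7v:
  (357/11, 427/11) → C = -938/11
  (195, 242) → C = -451
  (267/22, 37/2) → C = -4

u = 195, v = 242, minimum C = -451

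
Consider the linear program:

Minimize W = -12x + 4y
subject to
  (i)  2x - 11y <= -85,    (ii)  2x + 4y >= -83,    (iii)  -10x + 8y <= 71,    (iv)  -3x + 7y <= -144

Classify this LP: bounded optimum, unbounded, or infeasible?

From the feasible point (2179/19, 543/19), moving in the direction (7, 3) keeps every constraint satisfied while W decreases without bound.

unbounded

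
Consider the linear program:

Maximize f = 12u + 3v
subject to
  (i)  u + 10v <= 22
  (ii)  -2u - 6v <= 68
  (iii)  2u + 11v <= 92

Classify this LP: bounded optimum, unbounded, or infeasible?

From the feasible point (-58, 8), moving in the direction (6, -2) keeps every constraint satisfied while f increases without bound.

unbounded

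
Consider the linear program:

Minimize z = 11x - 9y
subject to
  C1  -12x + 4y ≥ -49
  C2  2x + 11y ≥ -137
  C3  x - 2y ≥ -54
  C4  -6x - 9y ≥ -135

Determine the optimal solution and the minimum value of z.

Vertices and z = 11x - 9y:
  (-9/140, -871/70) → z = 15579/140
  (327/44, 221/22) → z = -381/44
  (-868/15, -29/15) → z = -9287/15
  (-72/7, 153/7) → z = -2169/7

The binding constraints are 2x + 11y = -137 and x - 2y = -54.
Solving simultaneously gives x = -868/15, y = -29/15.

x = -868/15, y = -29/15, minimum z = -9287/15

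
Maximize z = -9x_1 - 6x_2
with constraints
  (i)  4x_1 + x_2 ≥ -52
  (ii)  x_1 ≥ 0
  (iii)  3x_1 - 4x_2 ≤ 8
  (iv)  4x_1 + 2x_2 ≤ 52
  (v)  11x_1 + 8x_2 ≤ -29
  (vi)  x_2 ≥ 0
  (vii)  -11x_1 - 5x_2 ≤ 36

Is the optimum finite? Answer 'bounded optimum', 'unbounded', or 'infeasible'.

infeasible

The boundaries x_1 = 0 and 4x_1 + 2x_2 = 52 meet at (0, 26), but that point violates 11x_1 + 8x_2 ≤ -29. Every candidate vertex is excluded by some other constraint, so the feasible region is empty.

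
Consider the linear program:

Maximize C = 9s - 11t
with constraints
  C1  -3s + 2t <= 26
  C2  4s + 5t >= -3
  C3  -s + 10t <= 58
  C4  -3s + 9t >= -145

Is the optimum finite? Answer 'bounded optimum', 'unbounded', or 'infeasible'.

Feasible corners and C = 9s - 11t:
  (-136/23, 95/23) → C = -2269/23
  (-36/7, 37/7) → C = -731/7
  (698/51, -589/51) → C = 12761/51
  (1972/21, 319/21) → C = 14239/21
The feasible region has finitely many vertices and no improving ray; the maximum is 14239/21 at (1972/21, 319/21).

bounded optimum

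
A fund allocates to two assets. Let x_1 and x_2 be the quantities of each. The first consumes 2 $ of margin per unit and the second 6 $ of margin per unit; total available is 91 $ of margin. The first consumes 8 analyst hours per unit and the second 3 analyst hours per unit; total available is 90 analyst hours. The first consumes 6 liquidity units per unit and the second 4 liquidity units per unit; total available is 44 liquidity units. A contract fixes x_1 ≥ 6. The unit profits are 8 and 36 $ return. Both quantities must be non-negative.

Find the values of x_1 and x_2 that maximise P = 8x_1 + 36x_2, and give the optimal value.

Corner points and P = 8x_1 + 36x_2:
  (22/3, 0) → P = 176/3
  (6, 0) → P = 48
  (6, 2) → P = 120

x_1 = 6, x_2 = 2, maximum P = 120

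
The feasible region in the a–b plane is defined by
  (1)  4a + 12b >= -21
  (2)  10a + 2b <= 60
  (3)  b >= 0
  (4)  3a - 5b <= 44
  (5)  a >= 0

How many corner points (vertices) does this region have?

The feasible vertices (each the meet of two boundaries and inside every other half-plane) are:
  (6, 0)
  (0, 30)
  (0, 0)

3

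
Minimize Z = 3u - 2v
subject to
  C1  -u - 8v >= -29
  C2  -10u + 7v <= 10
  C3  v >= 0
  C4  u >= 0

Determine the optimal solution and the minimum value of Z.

Feasible corners and Z = 3u - 2v:
  (41/29, 100/29) → Z = -77/29
  (29, 0) → Z = 87
  (0, 10/7) → Z = -20/7
  (0, 0) → Z = 0

The optimum lies where -10u + 7v = 10 and u = 0.
Solving simultaneously gives u = 0, v = 10/7.

u = 0, v = 10/7, minimum Z = -20/7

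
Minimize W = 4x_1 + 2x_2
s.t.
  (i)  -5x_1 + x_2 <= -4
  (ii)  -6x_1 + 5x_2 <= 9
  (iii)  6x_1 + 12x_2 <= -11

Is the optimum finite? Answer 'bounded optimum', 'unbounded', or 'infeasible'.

unbounded

From the feasible point (37/66, -79/66), moving in the direction (-1, -5) keeps every constraint satisfied while W decreases without bound.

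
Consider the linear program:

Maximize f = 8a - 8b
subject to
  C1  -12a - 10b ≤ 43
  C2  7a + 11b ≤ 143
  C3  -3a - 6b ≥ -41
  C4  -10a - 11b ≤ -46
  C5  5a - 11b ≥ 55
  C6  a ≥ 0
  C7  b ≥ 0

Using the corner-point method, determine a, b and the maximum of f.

Feasible corners and f = 8a - 8b:
  (781/63, 40/63) → f = 1976/21
  (41/3, 0) → f = 328/3
  (11, 0) → f = 88

At the optimal vertex, -3a - 6b = -41 and b = 0.
Solving simultaneously gives a = 41/3, b = 0.

a = 41/3, b = 0, maximum f = 328/3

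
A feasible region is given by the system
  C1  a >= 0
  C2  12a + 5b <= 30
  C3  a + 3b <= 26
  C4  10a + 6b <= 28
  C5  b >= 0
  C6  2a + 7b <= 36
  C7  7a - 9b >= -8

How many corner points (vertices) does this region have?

Of the 21 pairwise boundary intersections, those satisfying every inequality are:
  (0, 0)
  (0, 8/9)
  (20/11, 18/11)
  (5/2, 0)
  (17/11, 23/11)

5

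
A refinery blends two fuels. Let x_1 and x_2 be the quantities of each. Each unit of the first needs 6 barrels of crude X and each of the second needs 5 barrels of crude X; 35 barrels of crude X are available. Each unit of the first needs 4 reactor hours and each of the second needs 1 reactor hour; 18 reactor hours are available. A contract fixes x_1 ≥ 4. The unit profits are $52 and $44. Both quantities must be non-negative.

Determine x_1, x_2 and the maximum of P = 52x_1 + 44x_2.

x_1 = 4, x_2 = 2, maximum P = 296

The binding constraints are 4x_1 + x_2 = 18 and x_1 = 4.
Solving simultaneously gives x_1 = 4, x_2 = 2.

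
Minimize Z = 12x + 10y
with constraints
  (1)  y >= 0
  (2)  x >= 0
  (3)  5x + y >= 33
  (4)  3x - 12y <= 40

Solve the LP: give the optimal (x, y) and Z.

Extreme points and Z = 12x + 10y:
  (33/5, 0) → Z = 396/5
  (40/3, 0) → Z = 160
  (0, 33) → Z = 330
The feasible region is unbounded (it extends along (0, 1), (4, 1)), but Z strictly increases along every unbounded feasible direction, so there is no improving ray and the minimum is attained at a vertex.

The binding constraints are y = 0 and 5x + y = 33.
Solving simultaneously gives x = 33/5, y = 0.

x = 33/5, y = 0, minimum Z = 396/5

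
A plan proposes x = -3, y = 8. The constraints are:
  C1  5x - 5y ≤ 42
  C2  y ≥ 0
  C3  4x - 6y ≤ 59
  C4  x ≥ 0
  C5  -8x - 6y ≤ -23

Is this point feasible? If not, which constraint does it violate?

not feasible — violates C4

Constraint C4: x = -3, which is not ≥ 0. All other constraints are satisfied.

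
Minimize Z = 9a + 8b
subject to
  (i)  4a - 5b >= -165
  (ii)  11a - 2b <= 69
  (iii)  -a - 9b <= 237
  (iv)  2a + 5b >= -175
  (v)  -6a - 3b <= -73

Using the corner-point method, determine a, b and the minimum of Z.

Extreme points and Z = 9a + 8b:
  (675/47, 2091/47) → Z = 22803/47
  (-65/21, 641/21) → Z = 649/3
  (353/45, 389/45) → Z = 6289/45

At the optimal vertex, 11a - 2b = 69 and -6a - 3b = -73.
Solving simultaneously gives a = 353/45, b = 389/45.

a = 353/45, b = 389/45, minimum Z = 6289/45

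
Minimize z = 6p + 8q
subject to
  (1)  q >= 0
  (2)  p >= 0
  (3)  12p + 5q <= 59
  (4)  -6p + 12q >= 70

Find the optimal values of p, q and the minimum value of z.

p = 0, q = 35/6, minimum z = 140/3

Extreme points and z = 6p + 8q:
  (0, 59/5) → z = 472/5
  (0, 35/6) → z = 140/3
  (179/87, 199/29) → z = 1950/29

The binding constraints are p = 0 and -6p + 12q = 70.
Solving simultaneously gives p = 0, q = 35/6.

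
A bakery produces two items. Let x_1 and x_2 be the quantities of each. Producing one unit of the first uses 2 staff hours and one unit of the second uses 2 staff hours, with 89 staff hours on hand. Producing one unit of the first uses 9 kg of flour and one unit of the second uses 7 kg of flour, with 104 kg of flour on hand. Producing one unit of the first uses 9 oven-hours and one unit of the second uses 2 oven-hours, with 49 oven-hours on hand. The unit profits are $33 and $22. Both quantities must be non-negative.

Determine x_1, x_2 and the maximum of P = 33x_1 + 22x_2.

The optimum lies where 9x_1 + 7x_2 = 104 and 9x_1 + 2x_2 = 49.
Solving simultaneously gives x_1 = 3, x_2 = 11.

x_1 = 3, x_2 = 11, maximum P = 341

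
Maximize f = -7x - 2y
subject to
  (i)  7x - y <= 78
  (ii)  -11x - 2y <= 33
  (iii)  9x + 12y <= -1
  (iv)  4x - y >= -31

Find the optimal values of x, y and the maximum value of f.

x = 123/25, y = -1089/25, maximum f = 1317/25

Extreme points and f = -7x - 2y:
  (123/25, -1089/25) → f = 1317/25
  (935/93, -709/93) → f = -1709/31
  (-197/57, 143/57) → f = 1093/57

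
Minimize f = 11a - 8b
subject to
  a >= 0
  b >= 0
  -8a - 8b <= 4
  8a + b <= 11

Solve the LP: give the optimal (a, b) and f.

a = 0, b = 11, minimum f = -88

The binding constraints are a = 0 and 8a + b = 11.
Solving simultaneously gives a = 0, b = 11.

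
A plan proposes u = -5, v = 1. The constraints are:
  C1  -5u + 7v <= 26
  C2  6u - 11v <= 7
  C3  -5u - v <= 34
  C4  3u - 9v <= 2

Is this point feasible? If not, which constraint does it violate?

Constraint C1: -5u + 7v = 32, which is not ≤ 26. All other constraints are satisfied.

not feasible — violates C1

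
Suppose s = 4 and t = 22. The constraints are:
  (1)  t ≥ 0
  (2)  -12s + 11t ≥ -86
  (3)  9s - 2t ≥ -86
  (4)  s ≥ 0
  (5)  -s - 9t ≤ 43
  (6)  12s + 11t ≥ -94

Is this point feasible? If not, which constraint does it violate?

feasible

(1): 22 ≥ 0 ✓
(2): 194 ≥ -86 ✓
(3): -8 ≥ -86 ✓
(4): 4 ≥ 0 ✓
(5): -202 ≤ 43 ✓
(6): 290 ≥ -94 ✓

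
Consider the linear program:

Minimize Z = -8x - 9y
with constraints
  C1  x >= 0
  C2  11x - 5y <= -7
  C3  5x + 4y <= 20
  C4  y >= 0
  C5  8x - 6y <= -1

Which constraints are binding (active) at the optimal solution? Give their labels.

Corner points and Z = -8x - 9y:
  (0, 7/5) → Z = -63/5
  (0, 5) → Z = -45
  (24/23, 85/23) → Z = -957/23

The minimum is at (0, 5). Substituting into each constraint, equality holds for C1 and C3; the remaining constraints have slack.

C1 and C3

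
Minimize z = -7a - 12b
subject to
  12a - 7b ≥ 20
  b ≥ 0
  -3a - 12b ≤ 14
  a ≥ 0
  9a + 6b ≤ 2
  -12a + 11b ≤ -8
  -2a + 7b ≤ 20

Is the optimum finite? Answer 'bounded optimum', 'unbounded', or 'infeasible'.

The boundaries 12a - 7b = 20 and b = 0 meet at (5/3, 0), but that point violates 9a + 6b ≤ 2. Every candidate vertex is excluded by some other constraint, so the feasible region is empty.

infeasible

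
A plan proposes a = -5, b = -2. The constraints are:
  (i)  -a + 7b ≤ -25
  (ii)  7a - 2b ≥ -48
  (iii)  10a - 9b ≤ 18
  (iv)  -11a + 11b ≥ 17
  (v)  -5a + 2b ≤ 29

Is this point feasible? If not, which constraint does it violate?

not feasible — violates (i)

Constraint (i): -a + 7b = -9, which is not ≤ -25. All other constraints are satisfied.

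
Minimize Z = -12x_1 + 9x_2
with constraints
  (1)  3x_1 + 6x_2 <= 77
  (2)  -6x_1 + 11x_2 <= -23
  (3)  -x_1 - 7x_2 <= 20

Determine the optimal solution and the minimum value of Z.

At the optimal vertex, 3x_1 + 6x_2 = 77 and -x_1 - 7x_2 = 20.
Solving simultaneously gives x_1 = 659/15, x_2 = -137/15.

x_1 = 659/15, x_2 = -137/15, minimum Z = -3047/5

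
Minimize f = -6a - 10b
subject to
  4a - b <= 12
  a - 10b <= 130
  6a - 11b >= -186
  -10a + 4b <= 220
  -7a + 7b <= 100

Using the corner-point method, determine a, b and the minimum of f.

a = 159/19, b = 408/19, minimum f = -5034/19

Feasible corners and f = -6a - 10b:
  (-10/39, -508/39) → f = 5140/39
  (159/19, 408/19) → f = -5034/19
  (-85/3, -95/6) → f = 985/3
  (202/35, 702/35) → f = -1176/5
  (-190/7, -90/7) → f = 2040/7

At the optimal vertex, 4a - b = 12 and 6a - 11b = -186.
Solving simultaneously gives a = 159/19, b = 408/19.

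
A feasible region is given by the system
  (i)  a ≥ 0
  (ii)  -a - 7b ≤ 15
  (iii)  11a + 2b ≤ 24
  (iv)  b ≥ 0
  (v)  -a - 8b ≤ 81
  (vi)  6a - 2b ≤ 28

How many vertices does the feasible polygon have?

3

Intersecting each pair of boundary lines and keeping only the points that satisfy every inequality leaves:
  (0, 12)
  (0, 0)
  (24/11, 0)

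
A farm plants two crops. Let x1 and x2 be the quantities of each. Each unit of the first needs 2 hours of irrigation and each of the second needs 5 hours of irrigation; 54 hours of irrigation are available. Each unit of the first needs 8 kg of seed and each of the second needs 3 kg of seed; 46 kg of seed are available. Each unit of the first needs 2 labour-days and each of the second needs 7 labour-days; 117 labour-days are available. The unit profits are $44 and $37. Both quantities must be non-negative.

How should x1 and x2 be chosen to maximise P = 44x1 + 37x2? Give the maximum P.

Corner points and P = 44x1 + 37x2:
  (0, 0) → P = 0
  (0, 54/5) → P = 1998/5
  (23/4, 0) → P = 253
  (2, 10) → P = 458

x1 = 2, x2 = 10, maximum P = 458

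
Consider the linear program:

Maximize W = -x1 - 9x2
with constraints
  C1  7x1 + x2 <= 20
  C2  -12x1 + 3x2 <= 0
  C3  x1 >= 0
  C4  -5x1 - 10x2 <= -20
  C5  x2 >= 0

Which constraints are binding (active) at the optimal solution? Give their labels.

Extreme points and W = -x1 - 9x2:
  (20/11, 80/11) → W = -740/11
  (36/13, 8/13) → W = -108/13
  (4/9, 16/9) → W = -148/9

The maximum is at (36/13, 8/13). Substituting into each constraint, equality holds for C1 and C4; the remaining constraints have slack.

C1 and C4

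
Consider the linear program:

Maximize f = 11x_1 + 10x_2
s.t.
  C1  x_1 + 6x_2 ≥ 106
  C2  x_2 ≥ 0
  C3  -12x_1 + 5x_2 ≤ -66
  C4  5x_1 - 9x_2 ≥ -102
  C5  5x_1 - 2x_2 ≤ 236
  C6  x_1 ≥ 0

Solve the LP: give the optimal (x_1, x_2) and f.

Feasible corners and f = 11x_1 + 10x_2:
  (926/77, 1206/77) → f = 3178/11
  (407/8, 147/16) → f = 1303/2
  (1104/83, 1554/83) → f = 27684/83
  (2328/35, 338/7) → f = 42508/35

x_1 = 2328/35, x_2 = 338/7, maximum f = 42508/35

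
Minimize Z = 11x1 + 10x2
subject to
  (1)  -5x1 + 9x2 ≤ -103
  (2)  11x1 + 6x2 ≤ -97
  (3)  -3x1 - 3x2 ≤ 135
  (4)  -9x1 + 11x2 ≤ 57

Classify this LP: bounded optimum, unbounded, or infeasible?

bounded optimum

Corner points and Z = 11x1 + 10x2:
  (-85/43, -1618/129) → Z = -18985/129
  (-151/7, -164/7) → Z = -3301/7
  (173/5, -398/5) → Z = -2077/5
The feasible region has finitely many vertices and no improving ray; the minimum is -3301/7 at (-151/7, -164/7).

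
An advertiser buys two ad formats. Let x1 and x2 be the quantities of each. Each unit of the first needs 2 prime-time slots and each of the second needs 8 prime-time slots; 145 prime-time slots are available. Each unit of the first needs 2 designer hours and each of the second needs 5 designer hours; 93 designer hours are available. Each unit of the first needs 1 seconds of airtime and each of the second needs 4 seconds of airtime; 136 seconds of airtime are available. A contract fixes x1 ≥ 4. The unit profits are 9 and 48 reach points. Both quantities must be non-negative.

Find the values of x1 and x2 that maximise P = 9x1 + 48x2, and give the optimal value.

x1 = 4, x2 = 17, maximum P = 852

Feasible corners and P = 9x1 + 48x2:
  (93/2, 0) → P = 837/2
  (4, 0) → P = 36
  (4, 17) → P = 852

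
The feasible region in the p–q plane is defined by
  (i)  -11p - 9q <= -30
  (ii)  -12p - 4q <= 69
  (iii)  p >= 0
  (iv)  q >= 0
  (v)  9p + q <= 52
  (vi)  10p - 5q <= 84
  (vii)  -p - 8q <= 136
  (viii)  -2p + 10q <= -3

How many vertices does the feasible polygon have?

The feasible vertices (each the meet of two boundaries and inside every other half-plane) are:
  (30/11, 0)
  (327/128, 27/128)
  (52/9, 0)
  (523/92, 77/92)

4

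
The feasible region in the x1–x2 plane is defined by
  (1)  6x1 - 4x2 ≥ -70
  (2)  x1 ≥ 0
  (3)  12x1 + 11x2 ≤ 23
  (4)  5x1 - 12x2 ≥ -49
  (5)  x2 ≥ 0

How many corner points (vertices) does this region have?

3

Pairwise boundary intersections that survive every other constraint:
  (0, 23/11)
  (0, 0)
  (23/12, 0)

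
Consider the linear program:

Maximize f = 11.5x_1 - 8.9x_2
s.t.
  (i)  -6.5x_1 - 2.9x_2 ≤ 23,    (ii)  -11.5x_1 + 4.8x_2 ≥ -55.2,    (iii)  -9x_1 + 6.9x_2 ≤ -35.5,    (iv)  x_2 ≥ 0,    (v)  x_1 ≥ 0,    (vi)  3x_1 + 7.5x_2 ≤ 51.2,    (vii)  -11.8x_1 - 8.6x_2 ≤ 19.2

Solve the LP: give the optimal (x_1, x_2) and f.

x_1 = 4.8, x_2 = 0, maximum f = 55.2

Vertices and f = 11.5x_1 - 8.9x_2:
  (7016/1205, 1771/723) → f = 65297/1446
  (24/5, 0) → f = 276/5
  (71/18, 0) → f = 1633/36

At the optimal vertex, -11.5x_1 + 4.8x_2 = -55.2 and x_2 = 0.
Solving simultaneously gives x_1 = 24/5, x_2 = 0.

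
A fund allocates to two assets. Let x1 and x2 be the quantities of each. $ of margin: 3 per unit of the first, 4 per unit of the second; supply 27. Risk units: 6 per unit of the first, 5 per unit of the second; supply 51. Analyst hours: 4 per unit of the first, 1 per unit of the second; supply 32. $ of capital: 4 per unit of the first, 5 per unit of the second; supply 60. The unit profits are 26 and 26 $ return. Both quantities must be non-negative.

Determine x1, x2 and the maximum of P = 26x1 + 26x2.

x1 = 23/3, x2 = 1, maximum P = 676/3

Vertices and P = 26x1 + 26x2:
  (0, 0) → P = 0
  (0, 27/4) → P = 351/2
  (8, 0) → P = 208
  (23/3, 1) → P = 676/3
  (109/14, 6/7) → P = 1573/7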